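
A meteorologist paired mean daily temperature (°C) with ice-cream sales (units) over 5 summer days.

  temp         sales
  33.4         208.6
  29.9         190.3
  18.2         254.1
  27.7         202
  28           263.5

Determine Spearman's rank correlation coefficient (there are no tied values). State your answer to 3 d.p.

Rank temp: 5, 4, 1, 2, 3
Rank sales: 3, 1, 4, 2, 5
d = rank(temp) − rank(sales): 2, 3, -3, 0, -2; Σd² = 26
ρ = 1 − 6Σd² / [n(n²−1)] = 1 − 6×26 / (5×24) = 1 − 156/120 ≈ -0.300

-0.300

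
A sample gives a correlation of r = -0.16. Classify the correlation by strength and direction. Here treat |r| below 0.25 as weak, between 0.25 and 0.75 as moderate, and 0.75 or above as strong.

weak negative

r = -0.16 < 0 so the relationship is negative.
|r| = 0.16, which falls in the weak range.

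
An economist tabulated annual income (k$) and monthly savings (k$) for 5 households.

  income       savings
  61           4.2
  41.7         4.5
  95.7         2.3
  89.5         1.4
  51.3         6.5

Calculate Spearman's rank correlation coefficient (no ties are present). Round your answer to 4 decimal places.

Rank income: 3, 1, 5, 4, 2
Rank savings: 3, 4, 2, 1, 5
d = rank(income) − rank(savings): 0, -3, 3, 3, -3; Σd² = 36
ρ = 1 − 6Σd² / [n(n²−1)] = 1 − 6×36 / (5×24) = 1 − 216/120 ≈ -0.8000

-0.8000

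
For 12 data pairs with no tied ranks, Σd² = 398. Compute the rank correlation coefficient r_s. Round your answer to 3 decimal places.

-0.392

ρ = 1 − 6Σd² / [n(n²−1)] = 1 − 6×398 / (12×143)
  = 1 − 2388/1716 = 1 − 1.3916 ≈ -0.392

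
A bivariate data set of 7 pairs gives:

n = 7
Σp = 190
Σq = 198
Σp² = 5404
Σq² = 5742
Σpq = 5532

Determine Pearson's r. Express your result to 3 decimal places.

0.844

r = (nΣpq − ΣpΣq) / √[(nΣp² − (Σp)²)(nΣq² − (Σq)²)]
Numerator: 7×5532 − 190×198 = 1104
Denominator: √[(37828 − 36100)(40194 − 39204)] = √[1728 × 990] = 1307.9450
r = 1104 / 1307.9450 ≈ 0.844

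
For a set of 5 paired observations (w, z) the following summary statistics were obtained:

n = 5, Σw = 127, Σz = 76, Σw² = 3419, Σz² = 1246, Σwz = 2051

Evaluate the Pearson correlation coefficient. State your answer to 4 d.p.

r = (nΣwz − ΣwΣz) / √[(nΣw² − (Σw)²)(nΣz² − (Σz)²)]
Numerator: 5×2051 − 127×76 = 603
Denominator: √[(17095 − 16129)(6230 − 5776)] = √[966 × 454] = 662.2416
r = 603 / 662.2416 ≈ 0.9105

0.9105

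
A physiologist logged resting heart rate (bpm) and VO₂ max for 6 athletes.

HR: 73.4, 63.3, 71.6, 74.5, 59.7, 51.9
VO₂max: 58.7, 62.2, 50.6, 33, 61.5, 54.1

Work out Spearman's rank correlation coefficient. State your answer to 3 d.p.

Rank HR: 5, 3, 4, 6, 2, 1
Rank VO₂max: 4, 6, 2, 1, 5, 3
d = rank(HR) − rank(VO₂max): 1, -3, 2, 5, -3, -2; Σd² = 52
ρ = 1 − 6Σd² / [n(n²−1)] = 1 − 6×52 / (6×35) = 1 − 312/210 ≈ -0.486

-0.486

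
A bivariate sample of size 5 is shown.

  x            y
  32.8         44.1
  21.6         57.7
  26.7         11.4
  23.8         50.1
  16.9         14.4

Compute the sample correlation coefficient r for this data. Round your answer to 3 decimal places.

0.207

n = 5, Σx = 121.8, Σy = 177.7, Σx² = 3107.34, Σy² = 8121.43, Σxy = 4432.92
nΣxy − ΣxΣy = 22164.6 − 21643.86 = 520.74
nΣx² − (Σx)² = 15536.7 − 14835.24 = 701.46; nΣy² − (Σy)² = 40607.15 − 31577.29 = 9029.86
r = 520.74 / √(701.46 × 9029.86) = 520.74 / 2516.7609 ≈ 0.207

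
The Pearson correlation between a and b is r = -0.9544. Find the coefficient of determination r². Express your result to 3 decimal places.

0.911

r² = (-0.9544)² = 0.911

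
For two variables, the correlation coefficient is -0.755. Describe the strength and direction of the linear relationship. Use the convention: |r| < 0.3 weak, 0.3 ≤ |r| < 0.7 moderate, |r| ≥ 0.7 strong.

strong negative

r = -0.755 < 0 so the relationship is negative.
|r| = 0.755, which falls in the strong range.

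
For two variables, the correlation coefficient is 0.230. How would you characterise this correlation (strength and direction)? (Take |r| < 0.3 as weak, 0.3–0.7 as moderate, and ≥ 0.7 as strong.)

weak positive

r = 0.230 > 0 so the relationship is positive.
|r| = 0.230, which falls in the weak range.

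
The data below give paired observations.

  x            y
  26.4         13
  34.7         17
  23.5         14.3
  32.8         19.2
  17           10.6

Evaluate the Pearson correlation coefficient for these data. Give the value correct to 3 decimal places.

n = 5, Σx = 134.4, Σy = 74.1, Σx² = 3818.14, Σy² = 1143.49, Σxy = 2079.11
nΣxy − ΣxΣy = 10395.55 − 9959.04 = 436.51
nΣx² − (Σx)² = 19090.7 − 18063.36 = 1027.34; nΣy² − (Σy)² = 5717.45 − 5490.81 = 226.64
r = 436.51 / √(1027.34 × 226.64) = 436.51 / 482.5312 ≈ 0.905

0.905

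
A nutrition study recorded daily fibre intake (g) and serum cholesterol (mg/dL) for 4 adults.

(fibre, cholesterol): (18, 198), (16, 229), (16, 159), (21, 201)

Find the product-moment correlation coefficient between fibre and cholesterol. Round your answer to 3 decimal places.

n = 4, Σx = 71, Σy = 787, Σx² = 1277, Σy² = 157327, Σxy = 13993
nΣxy − ΣxΣy = 55972 − 55877 = 95
nΣx² − (Σx)² = 5108 − 5041 = 67; nΣy² − (Σy)² = 629308 − 619369 = 9939
r = 95 / √(67 × 9939) = 95 / 816.0349 ≈ 0.116

0.116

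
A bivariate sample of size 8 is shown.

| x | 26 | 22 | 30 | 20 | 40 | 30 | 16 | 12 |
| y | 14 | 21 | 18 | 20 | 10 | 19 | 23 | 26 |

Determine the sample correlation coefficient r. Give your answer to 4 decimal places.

-0.9024

n = 8, Σx = 196, Σy = 151, Σx² = 5360, Σy² = 3027, Σxy = 3416
nΣxy − ΣxΣy = 27328 − 29596 = -2268
nΣx² − (Σx)² = 42880 − 38416 = 4464; nΣy² − (Σy)² = 24216 − 22801 = 1415
r = -2268 / √(4464 × 1415) = -2268 / 2513.2767 ≈ -0.9024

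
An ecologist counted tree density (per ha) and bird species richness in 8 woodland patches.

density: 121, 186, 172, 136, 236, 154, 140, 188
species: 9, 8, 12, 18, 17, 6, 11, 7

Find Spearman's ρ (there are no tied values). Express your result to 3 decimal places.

Rank density: 1, 6, 5, 2, 8, 4, 3, 7
Rank species: 4, 3, 6, 8, 7, 1, 5, 2
d = rank(density) − rank(species): -3, 3, -1, -6, 1, 3, -2, 5; Σd² = 94
ρ = 1 − 6Σd² / [n(n²−1)] = 1 − 6×94 / (8×63) = 1 − 564/504 ≈ -0.119

-0.119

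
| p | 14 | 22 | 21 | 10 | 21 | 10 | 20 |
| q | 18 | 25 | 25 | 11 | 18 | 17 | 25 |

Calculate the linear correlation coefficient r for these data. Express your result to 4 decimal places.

n = 7, Σp = 118, Σq = 139, Σp² = 2162, Σq² = 2933, Σpq = 2485
nΣpq − ΣpΣq = 17395 − 16402 = 993
nΣp² − (Σp)² = 15134 − 13924 = 1210; nΣq² − (Σq)² = 20531 − 19321 = 1210
r = 993 / √(1210 × 1210) = 993 / 1210.0000 ≈ 0.8207

0.8207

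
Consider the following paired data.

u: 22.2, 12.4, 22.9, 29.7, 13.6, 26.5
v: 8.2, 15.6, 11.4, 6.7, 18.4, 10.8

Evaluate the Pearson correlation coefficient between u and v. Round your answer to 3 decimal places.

n = 6, Σu = 127.3, Σv = 71.1, Σu² = 2940.31, Σv² = 940.65, Σuv = 1371.97
nΣuv − ΣuΣv = 8231.82 − 9051.03 = -819.21
nΣu² − (Σu)² = 17641.86 − 16205.29 = 1436.57; nΣv² − (Σv)² = 5643.9 − 5055.21 = 588.69
r = -819.21 / √(1436.57 × 588.69) = -819.21 / 919.6164 ≈ -0.891

-0.891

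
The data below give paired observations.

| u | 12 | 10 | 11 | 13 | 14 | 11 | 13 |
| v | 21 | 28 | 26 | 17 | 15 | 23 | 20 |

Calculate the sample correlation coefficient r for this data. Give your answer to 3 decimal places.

-0.963

n = 7, Σu = 84, Σv = 150, Σu² = 1020, Σv² = 3344, Σuv = 1762
nΣuv − ΣuΣv = 12334 − 12600 = -266
nΣu² − (Σu)² = 7140 − 7056 = 84; nΣv² − (Σv)² = 23408 − 22500 = 908
r = -266 / √(84 × 908) = -266 / 276.1739 ≈ -0.963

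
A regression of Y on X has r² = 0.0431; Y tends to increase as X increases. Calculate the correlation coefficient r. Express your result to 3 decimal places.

|r| = √0.0431 = 0.208
The association is positive, so r = 0.208.

0.208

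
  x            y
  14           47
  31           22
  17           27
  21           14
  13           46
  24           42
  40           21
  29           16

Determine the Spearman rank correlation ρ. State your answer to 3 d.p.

Rank x: 2, 7, 3, 4, 1, 5, 8, 6
Rank y: 8, 4, 5, 1, 7, 6, 3, 2
d = rank(x) − rank(y): -6, 3, -2, 3, -6, -1, 5, 4; Σd² = 136
ρ = 1 − 6Σd² / [n(n²−1)] = 1 − 6×136 / (8×63) = 1 − 816/504 ≈ -0.619

-0.619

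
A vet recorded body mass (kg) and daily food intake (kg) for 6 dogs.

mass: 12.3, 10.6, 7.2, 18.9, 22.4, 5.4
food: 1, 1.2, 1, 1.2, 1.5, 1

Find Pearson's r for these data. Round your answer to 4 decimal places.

n = 6, Σx = 76.8, Σy = 6.9, Σx² = 1203.62, Σy² = 8.13, Σxy = 93.9
nΣxy − ΣxΣy = 563.4 − 529.92 = 33.48
nΣx² − (Σx)² = 7221.72 − 5898.24 = 1323.48; nΣy² − (Σy)² = 48.78 − 47.61 = 1.17
r = 33.48 / √(1323.48 × 1.17) = 33.48 / 39.3506 ≈ 0.8508

0.8508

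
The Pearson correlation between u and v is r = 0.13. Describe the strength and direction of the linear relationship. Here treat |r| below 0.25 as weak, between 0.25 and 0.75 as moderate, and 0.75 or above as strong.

weak positive

r = 0.13 > 0 so the relationship is positive.
|r| = 0.13, which falls in the weak range.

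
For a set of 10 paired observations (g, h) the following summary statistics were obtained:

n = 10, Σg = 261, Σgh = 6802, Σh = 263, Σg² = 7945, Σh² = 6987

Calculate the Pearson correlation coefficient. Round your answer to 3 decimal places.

-0.221

r = (nΣgh − ΣgΣh) / √[(nΣg² − (Σg)²)(nΣh² − (Σh)²)]
Numerator: 10×6802 − 261×263 = -623
Denominator: √[(79450 − 68121)(69870 − 69169)] = √[11329 × 701] = 2818.0896
r = -623 / 2818.0896 ≈ -0.221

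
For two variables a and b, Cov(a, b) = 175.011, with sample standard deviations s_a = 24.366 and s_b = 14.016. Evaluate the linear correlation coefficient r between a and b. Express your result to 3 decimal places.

r = Cov(a,b) / (s_a · s_b) = 175.011 / (24.366 × 14.016)
  = 175.011 / 341.5139 ≈ 0.512

0.512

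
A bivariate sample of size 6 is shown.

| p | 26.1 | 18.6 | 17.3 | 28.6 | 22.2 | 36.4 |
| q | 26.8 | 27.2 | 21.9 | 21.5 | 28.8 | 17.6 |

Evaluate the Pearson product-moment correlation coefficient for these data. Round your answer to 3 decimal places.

-0.632

n = 6, Σp = 149.2, Σq = 143.8, Σp² = 3962.22, Σq² = 3539.14, Σpq = 3479.17
nΣpq − ΣpΣq = 20875.02 − 21454.96 = -579.94
nΣp² − (Σp)² = 23773.32 − 22260.64 = 1512.68; nΣq² − (Σq)² = 21234.84 − 20678.44 = 556.4
r = -579.94 / √(1512.68 × 556.4) = -579.94 / 917.4177 ≈ -0.632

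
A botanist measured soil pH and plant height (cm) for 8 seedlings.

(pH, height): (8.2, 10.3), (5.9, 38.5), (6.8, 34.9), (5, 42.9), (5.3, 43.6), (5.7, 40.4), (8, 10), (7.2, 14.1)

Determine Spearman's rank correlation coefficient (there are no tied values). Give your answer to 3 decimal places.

-0.952

Rank pH: 8, 4, 5, 1, 2, 3, 7, 6
Rank height: 2, 5, 4, 7, 8, 6, 1, 3
d = rank(pH) − rank(height): 6, -1, 1, -6, -6, -3, 6, 3; Σd² = 164
ρ = 1 − 6Σd² / [n(n²−1)] = 1 − 6×164 / (8×63) = 1 − 984/504 ≈ -0.952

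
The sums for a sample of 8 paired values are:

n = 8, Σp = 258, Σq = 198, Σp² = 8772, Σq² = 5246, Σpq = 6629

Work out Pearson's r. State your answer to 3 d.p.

r = (nΣpq − ΣpΣq) / √[(nΣp² − (Σp)²)(nΣq² − (Σq)²)]
Numerator: 8×6629 − 258×198 = 1948
Denominator: √[(70176 − 66564)(41968 − 39204)] = √[3612 × 2764] = 3159.6785
r = 1948 / 3159.6785 ≈ 0.617

0.617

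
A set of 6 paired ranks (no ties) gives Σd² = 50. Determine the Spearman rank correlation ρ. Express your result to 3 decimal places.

ρ = 1 − 6Σd² / [n(n²−1)] = 1 − 6×50 / (6×35)
  = 1 − 300/210 = 1 − 1.4286 ≈ -0.429

-0.429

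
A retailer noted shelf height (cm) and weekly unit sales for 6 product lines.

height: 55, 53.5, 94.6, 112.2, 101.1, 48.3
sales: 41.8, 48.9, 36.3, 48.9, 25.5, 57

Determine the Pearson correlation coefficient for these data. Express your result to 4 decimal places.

n = 6, Σx = 464.7, Σy = 258.4, Σx² = 39979.35, Σy² = 11746.6, Σxy = 19166.86
nΣxy − ΣxΣy = 115001.16 − 120078.48 = -5077.32
nΣx² − (Σx)² = 239876.1 − 215946.09 = 23930.01; nΣy² − (Σy)² = 70479.6 − 66770.56 = 3709.04
r = -5077.32 / √(23930.01 × 3709.04) = -5077.32 / 9421.1127 ≈ -0.5389

-0.5389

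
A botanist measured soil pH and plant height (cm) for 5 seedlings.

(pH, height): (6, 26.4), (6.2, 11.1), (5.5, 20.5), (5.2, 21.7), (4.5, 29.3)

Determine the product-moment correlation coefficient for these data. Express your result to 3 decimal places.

n = 5, Σx = 27.4, Σy = 109, Σx² = 151.98, Σy² = 2569.8, Σxy = 584.66
nΣxy − ΣxΣy = 2923.3 − 2986.6 = -63.3
nΣx² − (Σx)² = 759.9 − 750.76 = 9.14; nΣy² − (Σy)² = 12849 − 11881 = 968
r = -63.3 / √(9.14 × 968) = -63.3 / 94.0613 ≈ -0.673

-0.673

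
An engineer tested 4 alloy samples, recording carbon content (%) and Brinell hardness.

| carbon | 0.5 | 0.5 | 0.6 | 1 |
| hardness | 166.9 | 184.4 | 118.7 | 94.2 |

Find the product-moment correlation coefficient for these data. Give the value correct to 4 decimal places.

-0.8596

n = 4, Σx = 2.6, Σy = 564.2, Σx² = 1.86, Σy² = 84822.3, Σxy = 341.07
nΣxy − ΣxΣy = 1364.28 − 1466.92 = -102.64
nΣx² − (Σx)² = 7.44 − 6.76 = 0.68; nΣy² − (Σy)² = 339289.2 − 318321.64 = 20967.56
r = -102.64 / √(0.68 × 20967.56) = -102.64 / 119.4066 ≈ -0.8596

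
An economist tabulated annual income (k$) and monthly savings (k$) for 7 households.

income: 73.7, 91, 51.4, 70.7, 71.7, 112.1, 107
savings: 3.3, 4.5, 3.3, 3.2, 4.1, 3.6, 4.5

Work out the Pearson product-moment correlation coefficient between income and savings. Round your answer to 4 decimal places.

0.5471

n = 7, Σx = 577.6, Σy = 26.5, Σx² = 50509.44, Σy² = 102.29, Σxy = 2227.6
nΣxy − ΣxΣy = 15593.2 − 15306.4 = 286.8
nΣx² − (Σx)² = 353566.08 − 333621.76 = 19944.32; nΣy² − (Σy)² = 716.03 − 702.25 = 13.78
r = 286.8 / √(19944.32 × 13.78) = 286.8 / 524.2449 ≈ 0.5471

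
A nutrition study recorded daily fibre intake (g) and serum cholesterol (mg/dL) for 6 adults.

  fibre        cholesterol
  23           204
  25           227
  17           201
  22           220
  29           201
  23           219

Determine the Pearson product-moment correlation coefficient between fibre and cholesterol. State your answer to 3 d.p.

0.099

n = 6, Σx = 139, Σy = 1272, Σx² = 3297, Σy² = 270308, Σxy = 29490
nΣxy − ΣxΣy = 176940 − 176808 = 132
nΣx² − (Σx)² = 19782 − 19321 = 461; nΣy² − (Σy)² = 1621848 − 1617984 = 3864
r = 132 / √(461 × 3864) = 132 / 1334.6550 ≈ 0.099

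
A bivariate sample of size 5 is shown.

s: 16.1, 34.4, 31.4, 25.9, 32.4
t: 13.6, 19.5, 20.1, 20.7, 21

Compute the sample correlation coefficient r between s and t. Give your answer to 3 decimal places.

n = 5, Σs = 140.2, Σt = 94.9, Σs² = 4149.1, Σt² = 1838.71, Σst = 2737.43
nΣst − ΣsΣt = 13687.15 − 13304.98 = 382.17
nΣs² − (Σs)² = 20745.5 − 19656.04 = 1089.46; nΣt² − (Σt)² = 9193.55 − 9006.01 = 187.54
r = 382.17 / √(1089.46 × 187.54) = 382.17 / 452.0147 ≈ 0.845

0.845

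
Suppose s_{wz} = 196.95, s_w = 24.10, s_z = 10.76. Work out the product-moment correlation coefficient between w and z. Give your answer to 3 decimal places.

0.759

r = Cov(w,z) / (s_w · s_z) = 196.95 / (24.10 × 10.76)
  = 196.95 / 259.3160 ≈ 0.759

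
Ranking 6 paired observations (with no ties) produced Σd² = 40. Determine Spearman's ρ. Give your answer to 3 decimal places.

-0.143

ρ = 1 − 6Σd² / [n(n²−1)] = 1 − 6×40 / (6×35)
  = 1 − 240/210 = 1 − 1.1429 ≈ -0.143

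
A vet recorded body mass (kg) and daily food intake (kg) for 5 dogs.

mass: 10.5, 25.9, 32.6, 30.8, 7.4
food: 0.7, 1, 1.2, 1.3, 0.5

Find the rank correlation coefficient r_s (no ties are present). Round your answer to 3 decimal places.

Rank mass: 2, 3, 5, 4, 1
Rank food: 2, 3, 4, 5, 1
d = rank(mass) − rank(food): 0, 0, 1, -1, 0; Σd² = 2
ρ = 1 − 6Σd² / [n(n²−1)] = 1 − 6×2 / (5×24) = 1 − 12/120 ≈ 0.900

0.900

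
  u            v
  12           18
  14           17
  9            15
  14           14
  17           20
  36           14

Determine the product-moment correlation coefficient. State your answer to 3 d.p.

n = 6, Σu = 102, Σv = 98, Σu² = 2202, Σv² = 1630, Σuv = 1629
nΣuv − ΣuΣv = 9774 − 9996 = -222
nΣu² − (Σu)² = 13212 − 10404 = 2808; nΣv² − (Σv)² = 9780 − 9604 = 176
r = -222 / √(2808 × 176) = -222 / 702.9993 ≈ -0.316

-0.316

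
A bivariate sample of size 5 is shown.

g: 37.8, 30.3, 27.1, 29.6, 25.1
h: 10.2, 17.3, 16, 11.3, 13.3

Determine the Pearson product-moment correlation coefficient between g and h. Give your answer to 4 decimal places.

n = 5, Σg = 149.9, Σh = 68.1, Σg² = 4587.51, Σh² = 963.91, Σgh = 2011.66
nΣgh − ΣgΣh = 10058.3 − 10208.19 = -149.89
nΣg² − (Σg)² = 22937.55 − 22470.01 = 467.54; nΣh² − (Σh)² = 4819.55 − 4637.61 = 181.94
r = -149.89 / √(467.54 × 181.94) = -149.89 / 291.6577 ≈ -0.5139

-0.5139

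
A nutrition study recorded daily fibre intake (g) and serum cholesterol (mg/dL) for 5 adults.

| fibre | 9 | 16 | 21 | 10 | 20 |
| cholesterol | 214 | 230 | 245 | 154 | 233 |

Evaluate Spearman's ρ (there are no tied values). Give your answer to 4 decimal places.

Rank fibre: 1, 3, 5, 2, 4
Rank cholesterol: 2, 3, 5, 1, 4
d = rank(fibre) − rank(cholesterol): -1, 0, 0, 1, 0; Σd² = 2
ρ = 1 − 6Σd² / [n(n²−1)] = 1 − 6×2 / (5×24) = 1 − 12/120 ≈ 0.9000

0.9000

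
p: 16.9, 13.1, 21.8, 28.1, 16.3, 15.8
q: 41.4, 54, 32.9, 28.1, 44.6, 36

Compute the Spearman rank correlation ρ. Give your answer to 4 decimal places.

Rank p: 4, 1, 5, 6, 3, 2
Rank q: 4, 6, 2, 1, 5, 3
d = rank(p) − rank(q): 0, -5, 3, 5, -2, -1; Σd² = 64
ρ = 1 − 6Σd² / [n(n²−1)] = 1 − 6×64 / (6×35) = 1 − 384/210 ≈ -0.8286

-0.8286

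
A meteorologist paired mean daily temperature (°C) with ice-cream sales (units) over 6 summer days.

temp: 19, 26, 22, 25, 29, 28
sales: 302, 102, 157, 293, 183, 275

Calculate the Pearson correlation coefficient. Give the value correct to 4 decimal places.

-0.2599

n = 6, Σx = 149, Σy = 1312, Σx² = 3771, Σy² = 321220, Σxy = 32176
nΣxy − ΣxΣy = 193056 − 195488 = -2432
nΣx² − (Σx)² = 22626 − 22201 = 425; nΣy² − (Σy)² = 1927320 − 1721344 = 205976
r = -2432 / √(425 × 205976) = -2432 / 9356.2706 ≈ -0.2599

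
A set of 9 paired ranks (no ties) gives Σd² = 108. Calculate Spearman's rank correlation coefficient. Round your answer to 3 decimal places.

0.100

ρ = 1 − 6Σd² / [n(n²−1)] = 1 − 6×108 / (9×80)
  = 1 − 648/720 = 1 − 0.9000 ≈ 0.100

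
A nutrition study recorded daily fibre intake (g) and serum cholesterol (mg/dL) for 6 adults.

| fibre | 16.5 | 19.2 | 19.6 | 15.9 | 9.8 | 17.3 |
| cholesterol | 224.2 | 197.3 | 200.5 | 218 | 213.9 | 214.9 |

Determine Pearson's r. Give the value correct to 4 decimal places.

-0.4860

n = 6, Σx = 98.3, Σy = 1268.8, Σx² = 1673.19, Σy² = 268852.4, Σxy = 20697.45
nΣxy − ΣxΣy = 124184.7 − 124723.04 = -538.34
nΣx² − (Σx)² = 10039.14 − 9662.89 = 376.25; nΣy² − (Σy)² = 1613114.4 − 1609853.44 = 3260.96
r = -538.34 / √(376.25 × 3260.96) = -538.34 / 1107.6715 ≈ -0.4860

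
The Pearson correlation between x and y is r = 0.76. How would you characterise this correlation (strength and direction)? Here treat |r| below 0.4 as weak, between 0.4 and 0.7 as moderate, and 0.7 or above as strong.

strong positive

r = 0.76 > 0 so the relationship is positive.
|r| = 0.76, which falls in the strong range.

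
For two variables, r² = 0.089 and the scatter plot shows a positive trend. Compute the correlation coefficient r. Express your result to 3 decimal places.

|r| = √0.089 = 0.298
The association is positive, so r = 0.298.

0.298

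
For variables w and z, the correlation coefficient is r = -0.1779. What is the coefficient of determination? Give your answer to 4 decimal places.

r² = (-0.1779)² = 0.0316

0.0316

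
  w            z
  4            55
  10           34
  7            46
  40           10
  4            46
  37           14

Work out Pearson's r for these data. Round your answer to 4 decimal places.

-0.9661

n = 6, Σw = 102, Σz = 205, Σw² = 3150, Σz² = 8709, Σwz = 1984
nΣwz − ΣwΣz = 11904 − 20910 = -9006
nΣw² − (Σw)² = 18900 − 10404 = 8496; nΣz² − (Σz)² = 52254 − 42025 = 10229
r = -9006 / √(8496 × 10229) = -9006 / 9322.3165 ≈ -0.9661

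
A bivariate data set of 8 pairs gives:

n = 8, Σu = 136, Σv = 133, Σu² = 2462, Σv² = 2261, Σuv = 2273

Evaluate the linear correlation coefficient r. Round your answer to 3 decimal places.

0.139

r = (nΣuv − ΣuΣv) / √[(nΣu² − (Σu)²)(nΣv² − (Σv)²)]
Numerator: 8×2273 − 136×133 = 96
Denominator: √[(19696 − 18496)(18088 − 17689)] = √[1200 × 399] = 691.9538
r = 96 / 691.9538 ≈ 0.139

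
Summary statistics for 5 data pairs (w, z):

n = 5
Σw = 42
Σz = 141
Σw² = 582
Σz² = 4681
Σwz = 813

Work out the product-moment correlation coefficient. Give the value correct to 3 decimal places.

r = (nΣwz − ΣwΣz) / √[(nΣw² − (Σw)²)(nΣz² − (Σz)²)]
Numerator: 5×813 − 42×141 = -1857
Denominator: √[(2910 − 1764)(23405 − 19881)] = √[1146 × 3524] = 2009.6029
r = -1857 / 2009.6029 ≈ -0.924

-0.924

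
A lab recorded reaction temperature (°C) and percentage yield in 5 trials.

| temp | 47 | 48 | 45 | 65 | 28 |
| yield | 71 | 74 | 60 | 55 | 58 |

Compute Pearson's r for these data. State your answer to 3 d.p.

-0.070

n = 5, Σx = 233, Σy = 318, Σx² = 11547, Σy² = 20506, Σxy = 14788
nΣxy − ΣxΣy = 73940 − 74094 = -154
nΣx² − (Σx)² = 57735 − 54289 = 3446; nΣy² − (Σy)² = 102530 − 101124 = 1406
r = -154 / √(3446 × 1406) = -154 / 2201.1533 ≈ -0.070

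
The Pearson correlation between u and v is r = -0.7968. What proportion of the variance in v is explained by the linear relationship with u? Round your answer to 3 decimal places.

0.635

r² = (-0.7968)² = 0.635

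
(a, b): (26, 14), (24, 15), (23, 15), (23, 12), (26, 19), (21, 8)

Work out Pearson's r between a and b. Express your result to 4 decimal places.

n = 6, Σa = 143, Σb = 83, Σa² = 3427, Σb² = 1215, Σab = 2007
nΣab − ΣaΣb = 12042 − 11869 = 173
nΣa² − (Σa)² = 20562 − 20449 = 113; nΣb² − (Σb)² = 7290 − 6889 = 401
r = 173 / √(113 × 401) = 173 / 212.8685 ≈ 0.8127

0.8127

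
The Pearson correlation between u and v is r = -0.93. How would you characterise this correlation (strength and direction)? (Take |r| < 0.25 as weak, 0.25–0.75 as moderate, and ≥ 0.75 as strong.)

strong negative

r = -0.93 < 0 so the relationship is negative.
|r| = 0.93, which falls in the strong range.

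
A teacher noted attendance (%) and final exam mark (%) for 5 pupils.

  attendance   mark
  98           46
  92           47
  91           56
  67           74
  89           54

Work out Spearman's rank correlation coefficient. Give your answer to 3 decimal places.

Rank attendance: 5, 4, 3, 1, 2
Rank mark: 1, 2, 4, 5, 3
d = rank(attendance) − rank(mark): 4, 2, -1, -4, -1; Σd² = 38
ρ = 1 − 6Σd² / [n(n²−1)] = 1 − 6×38 / (5×24) = 1 − 228/120 ≈ -0.900

-0.900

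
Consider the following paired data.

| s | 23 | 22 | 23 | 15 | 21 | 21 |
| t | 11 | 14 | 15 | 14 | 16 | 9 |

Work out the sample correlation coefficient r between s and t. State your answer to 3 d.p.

n = 6, Σs = 125, Σt = 79, Σs² = 2649, Σt² = 1075, Σst = 1641
nΣst − ΣsΣt = 9846 − 9875 = -29
nΣs² − (Σs)² = 15894 − 15625 = 269; nΣt² − (Σt)² = 6450 − 6241 = 209
r = -29 / √(269 × 209) = -29 / 237.1097 ≈ -0.122

-0.122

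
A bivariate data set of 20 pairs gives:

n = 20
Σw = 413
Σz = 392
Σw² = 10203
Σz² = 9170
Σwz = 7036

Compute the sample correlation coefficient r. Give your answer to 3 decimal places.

-0.671

r = (nΣwz − ΣwΣz) / √[(nΣw² − (Σw)²)(nΣz² − (Σz)²)]
Numerator: 20×7036 − 413×392 = -21176
Denominator: √[(204060 − 170569)(183400 − 153664)] = √[33491 × 29736] = 31557.6992
r = -21176 / 31557.6992 ≈ -0.671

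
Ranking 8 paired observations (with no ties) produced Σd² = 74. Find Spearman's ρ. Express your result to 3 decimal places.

ρ = 1 − 6Σd² / [n(n²−1)] = 1 − 6×74 / (8×63)
  = 1 − 444/504 = 1 − 0.8810 ≈ 0.119

0.119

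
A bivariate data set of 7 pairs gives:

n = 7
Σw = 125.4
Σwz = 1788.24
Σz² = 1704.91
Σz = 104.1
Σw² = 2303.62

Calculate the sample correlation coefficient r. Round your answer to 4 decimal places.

-0.8095

r = (nΣwz − ΣwΣz) / √[(nΣw² − (Σw)²)(nΣz² − (Σz)²)]
Numerator: 7×1788.24 − 125.4×104.1 = -536.46
Denominator: √[(16125.34 − 15725.16)(11934.37 − 10836.81)] = √[400.18 × 1097.56] = 662.7379
r = -536.46 / 662.7379 ≈ -0.8095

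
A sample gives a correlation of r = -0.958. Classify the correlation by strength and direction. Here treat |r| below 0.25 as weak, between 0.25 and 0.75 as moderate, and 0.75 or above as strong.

r = -0.958 < 0 so the relationship is negative.
|r| = 0.958, which falls in the strong range.

strong negative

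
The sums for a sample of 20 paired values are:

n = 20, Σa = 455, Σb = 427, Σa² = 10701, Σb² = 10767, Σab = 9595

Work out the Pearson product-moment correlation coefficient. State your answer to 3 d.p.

-0.157

r = (nΣab − ΣaΣb) / √[(nΣa² − (Σa)²)(nΣb² − (Σb)²)]
Numerator: 20×9595 − 455×427 = -2385
Denominator: √[(214020 − 207025)(215340 − 182329)] = √[6995 × 33011] = 15195.7871
r = -2385 / 15195.7871 ≈ -0.157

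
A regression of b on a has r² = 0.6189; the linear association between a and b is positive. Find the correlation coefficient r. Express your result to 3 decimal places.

0.787

|r| = √0.6189 = 0.787
The association is positive, so r = 0.787.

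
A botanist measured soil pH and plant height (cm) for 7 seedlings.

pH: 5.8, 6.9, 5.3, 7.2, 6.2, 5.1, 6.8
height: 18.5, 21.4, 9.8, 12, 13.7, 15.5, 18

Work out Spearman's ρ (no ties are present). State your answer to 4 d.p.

Rank pH: 3, 6, 2, 7, 4, 1, 5
Rank height: 6, 7, 1, 2, 3, 4, 5
d = rank(pH) − rank(height): -3, -1, 1, 5, 1, -3, 0; Σd² = 46
ρ = 1 − 6Σd² / [n(n²−1)] = 1 − 6×46 / (7×48) = 1 − 276/336 ≈ 0.1786

0.1786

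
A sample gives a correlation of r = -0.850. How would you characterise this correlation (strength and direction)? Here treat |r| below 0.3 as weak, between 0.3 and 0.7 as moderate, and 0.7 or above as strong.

strong negative

r = -0.850 < 0 so the relationship is negative.
|r| = 0.850, which falls in the strong range.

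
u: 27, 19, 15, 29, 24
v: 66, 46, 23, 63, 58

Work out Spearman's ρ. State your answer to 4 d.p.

Rank u: 4, 2, 1, 5, 3
Rank v: 5, 2, 1, 4, 3
d = rank(u) − rank(v): -1, 0, 0, 1, 0; Σd² = 2
ρ = 1 − 6Σd² / [n(n²−1)] = 1 − 6×2 / (5×24) = 1 − 12/120 ≈ 0.9000

0.9000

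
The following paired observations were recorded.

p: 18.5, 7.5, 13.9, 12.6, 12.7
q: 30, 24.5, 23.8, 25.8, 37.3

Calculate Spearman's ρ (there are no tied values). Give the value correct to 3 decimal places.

0.200

Rank p: 5, 1, 4, 2, 3
Rank q: 4, 2, 1, 3, 5
d = rank(p) − rank(q): 1, -1, 3, -1, -2; Σd² = 16
ρ = 1 − 6Σd² / [n(n²−1)] = 1 − 6×16 / (5×24) = 1 − 96/120 ≈ 0.200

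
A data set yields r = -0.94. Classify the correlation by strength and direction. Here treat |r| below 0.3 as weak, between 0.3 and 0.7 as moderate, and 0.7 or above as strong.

strong negative

r = -0.94 < 0 so the relationship is negative.
|r| = 0.94, which falls in the strong range.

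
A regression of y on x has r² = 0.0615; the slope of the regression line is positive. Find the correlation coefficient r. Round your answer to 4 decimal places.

|r| = √0.0615 = 0.2480
The association is positive, so r = 0.2480.

0.2480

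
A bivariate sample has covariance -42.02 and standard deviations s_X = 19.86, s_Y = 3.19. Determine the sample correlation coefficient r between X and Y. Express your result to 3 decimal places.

r = Cov(X,Y) / (s_X · s_Y) = -42.02 / (19.86 × 3.19)
  = -42.02 / 63.3534 ≈ -0.663

-0.663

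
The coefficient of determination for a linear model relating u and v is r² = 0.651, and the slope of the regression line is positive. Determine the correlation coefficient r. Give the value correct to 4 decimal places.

|r| = √0.651 = 0.8068
The association is positive, so r = 0.8068.

0.8068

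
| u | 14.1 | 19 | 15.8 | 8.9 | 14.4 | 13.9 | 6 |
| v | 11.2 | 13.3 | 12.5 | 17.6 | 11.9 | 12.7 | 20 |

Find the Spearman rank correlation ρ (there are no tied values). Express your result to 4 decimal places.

-0.5000

Rank u: 4, 7, 6, 2, 5, 3, 1
Rank v: 1, 5, 3, 6, 2, 4, 7
d = rank(u) − rank(v): 3, 2, 3, -4, 3, -1, -6; Σd² = 84
ρ = 1 − 6Σd² / [n(n²−1)] = 1 − 6×84 / (7×48) = 1 − 504/336 ≈ -0.5000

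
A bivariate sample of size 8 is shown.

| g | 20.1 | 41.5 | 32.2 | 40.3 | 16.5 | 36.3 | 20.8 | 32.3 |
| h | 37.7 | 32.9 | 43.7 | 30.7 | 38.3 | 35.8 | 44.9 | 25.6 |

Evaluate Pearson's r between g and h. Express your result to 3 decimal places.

n = 8, Σg = 240, Σh = 289.6, Σg² = 7853.06, Σh² = 10775.78, Σgh = 8459.76
nΣgh − ΣgΣh = 67678.08 − 69504 = -1825.92
nΣg² − (Σg)² = 62824.48 − 57600 = 5224.48; nΣh² − (Σh)² = 86206.24 − 83868.16 = 2338.08
r = -1825.92 / √(5224.48 × 2338.08) = -1825.92 / 3495.0325 ≈ -0.522

-0.522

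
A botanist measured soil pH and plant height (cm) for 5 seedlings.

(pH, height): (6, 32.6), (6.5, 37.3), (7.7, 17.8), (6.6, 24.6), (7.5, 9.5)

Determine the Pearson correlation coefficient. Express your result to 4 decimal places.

-0.8382

n = 5, Σx = 34.3, Σy = 121.8, Σx² = 237.35, Σy² = 3466.3, Σxy = 808.72
nΣxy − ΣxΣy = 4043.6 − 4177.74 = -134.14
nΣx² − (Σx)² = 1186.75 − 1176.49 = 10.26; nΣy² − (Σy)² = 17331.5 − 14835.24 = 2496.26
r = -134.14 / √(10.26 × 2496.26) = -134.14 / 160.0363 ≈ -0.8382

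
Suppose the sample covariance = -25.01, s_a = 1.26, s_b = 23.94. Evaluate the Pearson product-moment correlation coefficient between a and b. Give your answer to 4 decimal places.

r = Cov(a,b) / (s_a · s_b) = -25.01 / (1.26 × 23.94)
  = -25.01 / 30.1644 ≈ -0.8291

-0.8291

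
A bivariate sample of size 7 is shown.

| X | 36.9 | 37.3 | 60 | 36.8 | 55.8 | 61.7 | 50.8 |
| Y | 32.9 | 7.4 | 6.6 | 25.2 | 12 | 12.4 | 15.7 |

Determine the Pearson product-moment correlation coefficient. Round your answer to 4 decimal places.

-0.6006

n = 7, ΣX = 339.3, ΣY = 112.2, ΣX² = 17208.31, ΣY² = 2360.02, ΣXY = 5045.63
nΣXY − ΣXΣY = 35319.41 − 38069.46 = -2750.05
nΣX² − (ΣX)² = 120458.17 − 115124.49 = 5333.68; nΣY² − (ΣY)² = 16520.14 − 12588.84 = 3931.3
r = -2750.05 / √(5333.68 × 3931.3) = -2750.05 / 4579.1152 ≈ -0.6006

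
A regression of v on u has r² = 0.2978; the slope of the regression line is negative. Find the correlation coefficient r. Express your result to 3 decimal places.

-0.546

|r| = √0.2978 = 0.546
The association is negative, so r = −0.546.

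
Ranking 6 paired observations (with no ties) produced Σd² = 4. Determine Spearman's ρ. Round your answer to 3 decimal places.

0.886

ρ = 1 − 6Σd² / [n(n²−1)] = 1 − 6×4 / (6×35)
  = 1 − 24/210 = 1 − 0.1143 ≈ 0.886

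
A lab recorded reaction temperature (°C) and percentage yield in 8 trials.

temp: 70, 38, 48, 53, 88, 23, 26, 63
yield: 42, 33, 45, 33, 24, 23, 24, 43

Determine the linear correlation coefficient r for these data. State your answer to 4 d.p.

0.2994

n = 8, Σx = 409, Σy = 267, Σx² = 24375, Σy² = 9497, Σxy = 14077
nΣxy − ΣxΣy = 112616 − 109203 = 3413
nΣx² − (Σx)² = 195000 − 167281 = 27719; nΣy² − (Σy)² = 75976 − 71289 = 4687
r = 3413 / √(27719 × 4687) = 3413 / 11398.1996 ≈ 0.2994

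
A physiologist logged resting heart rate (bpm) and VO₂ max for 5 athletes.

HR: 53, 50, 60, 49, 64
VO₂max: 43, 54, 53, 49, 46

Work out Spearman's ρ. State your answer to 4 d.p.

Rank HR: 3, 2, 4, 1, 5
Rank VO₂max: 1, 5, 4, 3, 2
d = rank(HR) − rank(VO₂max): 2, -3, 0, -2, 3; Σd² = 26
ρ = 1 − 6Σd² / [n(n²−1)] = 1 − 6×26 / (5×24) = 1 − 156/120 ≈ -0.3000

-0.3000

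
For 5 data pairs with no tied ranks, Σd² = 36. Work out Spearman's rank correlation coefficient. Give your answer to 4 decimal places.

-0.8000

ρ = 1 − 6Σd² / [n(n²−1)] = 1 − 6×36 / (5×24)
  = 1 − 216/120 = 1 − 1.80000 ≈ -0.8000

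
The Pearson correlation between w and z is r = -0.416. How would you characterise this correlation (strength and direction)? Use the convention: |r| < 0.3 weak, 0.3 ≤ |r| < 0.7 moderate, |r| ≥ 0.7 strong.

r = -0.416 < 0 so the relationship is negative.
|r| = 0.416, which falls in the moderate range.

moderate negative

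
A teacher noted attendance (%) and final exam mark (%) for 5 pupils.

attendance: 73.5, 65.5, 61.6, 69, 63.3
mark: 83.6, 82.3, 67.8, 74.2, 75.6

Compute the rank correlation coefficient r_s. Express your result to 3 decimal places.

Rank attendance: 5, 3, 1, 4, 2
Rank mark: 5, 4, 1, 2, 3
d = rank(attendance) − rank(mark): 0, -1, 0, 2, -1; Σd² = 6
ρ = 1 − 6Σd² / [n(n²−1)] = 1 − 6×6 / (5×24) = 1 − 36/120 ≈ 0.700

0.700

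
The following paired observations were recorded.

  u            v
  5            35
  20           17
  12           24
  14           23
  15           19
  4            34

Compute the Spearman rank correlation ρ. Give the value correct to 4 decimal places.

Rank u: 2, 6, 3, 4, 5, 1
Rank v: 6, 1, 4, 3, 2, 5
d = rank(u) − rank(v): -4, 5, -1, 1, 3, -4; Σd² = 68
ρ = 1 − 6Σd² / [n(n²−1)] = 1 − 6×68 / (6×35) = 1 − 408/210 ≈ -0.9429

-0.9429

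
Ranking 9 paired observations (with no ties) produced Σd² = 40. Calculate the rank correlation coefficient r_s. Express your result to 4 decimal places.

0.6667

ρ = 1 − 6Σd² / [n(n²−1)] = 1 − 6×40 / (9×80)
  = 1 − 240/720 = 1 − 0.33333 ≈ 0.6667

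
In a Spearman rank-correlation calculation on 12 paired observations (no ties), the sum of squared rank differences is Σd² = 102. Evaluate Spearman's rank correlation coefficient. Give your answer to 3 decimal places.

ρ = 1 − 6Σd² / [n(n²−1)] = 1 − 6×102 / (12×143)
  = 1 − 612/1716 = 1 − 0.3566 ≈ 0.643

0.643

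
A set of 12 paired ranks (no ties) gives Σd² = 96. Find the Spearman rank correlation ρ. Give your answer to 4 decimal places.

0.6643

ρ = 1 − 6Σd² / [n(n²−1)] = 1 − 6×96 / (12×143)
  = 1 − 576/1716 = 1 − 0.33566 ≈ 0.6643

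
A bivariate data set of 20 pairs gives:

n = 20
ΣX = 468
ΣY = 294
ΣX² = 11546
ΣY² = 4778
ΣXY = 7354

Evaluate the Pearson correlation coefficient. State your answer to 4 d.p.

0.9107

r = (nΣXY − ΣXΣY) / √[(nΣX² − (ΣX)²)(nΣY² − (ΣY)²)]
Numerator: 20×7354 − 468×294 = 9488
Denominator: √[(230920 − 219024)(95560 − 86436)] = √[11896 × 9124] = 10418.2102
r = 9488 / 10418.2102 ≈ 0.9107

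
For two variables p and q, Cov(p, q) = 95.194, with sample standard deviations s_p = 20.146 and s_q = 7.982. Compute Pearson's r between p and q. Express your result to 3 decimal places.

0.592

r = Cov(p,q) / (s_p · s_q) = 95.194 / (20.146 × 7.982)
  = 95.194 / 160.8054 ≈ 0.592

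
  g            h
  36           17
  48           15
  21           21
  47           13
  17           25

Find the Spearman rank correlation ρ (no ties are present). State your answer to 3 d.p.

Rank g: 3, 5, 2, 4, 1
Rank h: 3, 2, 4, 1, 5
d = rank(g) − rank(h): 0, 3, -2, 3, -4; Σd² = 38
ρ = 1 − 6Σd² / [n(n²−1)] = 1 − 6×38 / (5×24) = 1 − 228/120 ≈ -0.900

-0.900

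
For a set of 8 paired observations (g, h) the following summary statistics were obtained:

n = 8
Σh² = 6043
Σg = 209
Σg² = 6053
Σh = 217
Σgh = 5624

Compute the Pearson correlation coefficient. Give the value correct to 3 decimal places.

-0.148

r = (nΣgh − ΣgΣh) / √[(nΣg² − (Σg)²)(nΣh² − (Σh)²)]
Numerator: 8×5624 − 209×217 = -361
Denominator: √[(48424 − 43681)(48344 − 47089)] = √[4743 × 1255] = 2439.7674
r = -361 / 2439.7674 ≈ -0.148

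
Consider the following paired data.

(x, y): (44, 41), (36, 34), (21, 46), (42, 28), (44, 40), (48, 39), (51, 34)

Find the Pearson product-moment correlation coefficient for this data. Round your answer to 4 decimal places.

-0.4804

n = 7, Σx = 286, Σy = 262, Σx² = 12278, Σy² = 10014, Σxy = 10536
nΣxy − ΣxΣy = 73752 − 74932 = -1180
nΣx² − (Σx)² = 85946 − 81796 = 4150; nΣy² − (Σy)² = 70098 − 68644 = 1454
r = -1180 / √(4150 × 1454) = -1180 / 2456.4405 ≈ -0.4804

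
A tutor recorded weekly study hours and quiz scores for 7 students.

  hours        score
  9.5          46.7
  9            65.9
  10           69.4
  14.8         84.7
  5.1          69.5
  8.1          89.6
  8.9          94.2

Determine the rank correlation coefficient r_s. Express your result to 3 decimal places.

-0.321

Rank hours: 5, 4, 6, 7, 1, 2, 3
Rank score: 1, 2, 3, 5, 4, 6, 7
d = rank(hours) − rank(score): 4, 2, 3, 2, -3, -4, -4; Σd² = 74
ρ = 1 − 6Σd² / [n(n²−1)] = 1 − 6×74 / (7×48) = 1 − 444/336 ≈ -0.321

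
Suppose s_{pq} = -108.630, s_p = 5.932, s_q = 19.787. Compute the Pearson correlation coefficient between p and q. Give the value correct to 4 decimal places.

r = Cov(p,q) / (s_p · s_q) = -108.630 / (5.932 × 19.787)
  = -108.630 / 117.3765 ≈ -0.9255

-0.9255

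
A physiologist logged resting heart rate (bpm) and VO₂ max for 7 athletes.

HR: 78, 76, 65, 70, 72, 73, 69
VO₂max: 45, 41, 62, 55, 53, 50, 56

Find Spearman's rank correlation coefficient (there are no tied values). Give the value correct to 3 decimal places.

-0.964

Rank HR: 7, 6, 1, 3, 4, 5, 2
Rank VO₂max: 2, 1, 7, 5, 4, 3, 6
d = rank(HR) − rank(VO₂max): 5, 5, -6, -2, 0, 2, -4; Σd² = 110
ρ = 1 − 6Σd² / [n(n²−1)] = 1 − 6×110 / (7×48) = 1 − 660/336 ≈ -0.964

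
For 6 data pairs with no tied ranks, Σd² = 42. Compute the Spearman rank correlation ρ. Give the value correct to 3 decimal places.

ρ = 1 − 6Σd² / [n(n²−1)] = 1 − 6×42 / (6×35)
  = 1 − 252/210 = 1 − 1.2000 ≈ -0.200

-0.200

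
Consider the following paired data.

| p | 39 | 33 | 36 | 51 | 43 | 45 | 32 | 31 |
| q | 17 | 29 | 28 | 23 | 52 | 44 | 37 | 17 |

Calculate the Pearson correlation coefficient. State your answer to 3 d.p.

n = 8, Σp = 310, Σq = 247, Σp² = 12366, Σq² = 8741, Σpq = 9728
nΣpq − ΣpΣq = 77824 − 76570 = 1254
nΣp² − (Σp)² = 98928 − 96100 = 2828; nΣq² − (Σq)² = 69928 − 61009 = 8919
r = 1254 / √(2828 × 8919) = 1254 / 5022.2437 ≈ 0.250

0.250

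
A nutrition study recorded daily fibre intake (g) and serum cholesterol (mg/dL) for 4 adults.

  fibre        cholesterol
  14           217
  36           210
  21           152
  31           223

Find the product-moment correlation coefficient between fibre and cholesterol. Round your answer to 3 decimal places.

n = 4, Σx = 102, Σy = 802, Σx² = 2894, Σy² = 164022, Σxy = 20703
nΣxy − ΣxΣy = 82812 − 81804 = 1008
nΣx² − (Σx)² = 11576 − 10404 = 1172; nΣy² − (Σy)² = 656088 − 643204 = 12884
r = 1008 / √(1172 × 12884) = 1008 / 3885.8780 ≈ 0.259

0.259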